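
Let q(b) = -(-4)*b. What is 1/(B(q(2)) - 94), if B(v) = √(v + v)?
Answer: -1/90 ≈ -0.011111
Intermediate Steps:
q(b) = 4*b
B(v) = √2*√v (B(v) = √(2*v) = √2*√v)
1/(B(q(2)) - 94) = 1/(√2*√(4*2) - 94) = 1/(√2*√8 - 94) = 1/(√2*(2*√2) - 94) = 1/(4 - 94) = 1/(-90) = -1/90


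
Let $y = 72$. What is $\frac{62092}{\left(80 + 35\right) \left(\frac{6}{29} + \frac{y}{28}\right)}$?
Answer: $\frac{3151169}{16215} \approx 194.34$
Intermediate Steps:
$\frac{62092}{\left(80 + 35\right) \left(\frac{6}{29} + \frac{y}{28}\right)} = \frac{62092}{\left(80 + 35\right) \left(\frac{6}{29} + \frac{72}{28}\right)} = \frac{62092}{115 \left(6 \cdot \frac{1}{29} + 72 \cdot \frac{1}{28}\right)} = \frac{62092}{115 \left(\frac{6}{29} + \frac{18}{7}\right)} = \frac{62092}{115 \cdot \frac{564}{203}} = \frac{62092}{\frac{64860}{203}} = 62092 \cdot \frac{203}{64860} = \frac{3151169}{16215}$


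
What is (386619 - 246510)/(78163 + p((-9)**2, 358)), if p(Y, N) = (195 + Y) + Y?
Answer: 140109/78520 ≈ 1.7844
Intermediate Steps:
p(Y, N) = 195 + 2*Y
(386619 - 246510)/(78163 + p((-9)**2, 358)) = (386619 - 246510)/(78163 + (195 + 2*(-9)**2)) = 140109/(78163 + (195 + 2*81)) = 140109/(78163 + (195 + 162)) = 140109/(78163 + 357) = 140109/78520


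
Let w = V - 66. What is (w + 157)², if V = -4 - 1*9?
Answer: 6084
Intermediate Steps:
V = -13 (V = -4 - 9 = -13)
w = -79 (w = -13 - 66 = -79)
(w + 157)² = (-79 + 157)² = 78² = 6084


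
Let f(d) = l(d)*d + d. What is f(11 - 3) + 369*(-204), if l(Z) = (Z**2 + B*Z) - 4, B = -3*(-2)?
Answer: -74404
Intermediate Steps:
B = 6
l(Z) = -4 + Z**2 + 6*Z (l(Z) = (Z**2 + 6*Z) - 4 = -4 + Z**2 + 6*Z)
f(d) = d + d*(-4 + d**2 + 6*d) (f(d) = (-4 + d**2 + 6*d)*d + d = d*(-4 + d**2 + 6*d) + d = d + d*(-4 + d**2 + 6*d))
f(11 - 3) + 369*(-204) = (11 - 3)*(-3 + (11 - 3)**2 + 6*(11 - 3)) + 369*(-204) = 8*(-3 + 8**2 + 6*8) - 75276 = 8*(-3 + 64 + 48) - 75276 = 8*109 - 75276 = 872 - 75276 = -74404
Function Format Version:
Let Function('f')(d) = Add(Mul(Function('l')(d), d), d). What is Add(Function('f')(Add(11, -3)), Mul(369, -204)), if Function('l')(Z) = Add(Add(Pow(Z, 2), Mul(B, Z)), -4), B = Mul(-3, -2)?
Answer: -74404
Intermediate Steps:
B = 6
Function('l')(Z) = Add(-4, Pow(Z, 2), Mul(6, Z)) (Function('l')(Z) = Add(Add(Pow(Z, 2), Mul(6, Z)), -4) = Add(-4, Pow(Z, 2), Mul(6, Z)))
Function('f')(d) = Add(d, Mul(d, Add(-4, Pow(d, 2), Mul(6, d)))) (Function('f')(d) = Add(Mul(Add(-4, Pow(d, 2), Mul(6, d)), d), d) = Add(Mul(d, Add(-4, Pow(d, 2), Mul(6, d))), d) = Add(d, Mul(d, Add(-4, Pow(d, 2), Mul(6, d)))))
Add(Function('f')(Add(11, -3)), Mul(369, -204)) = Add(Mul(Add(11, -3), Add(-3, Pow(Add(11, -3), 2), Mul(6, Add(11, -3)))), Mul(369, -204)) = Add(Mul(8, Add(-3, Pow(8, 2), Mul(6, 8))), -75276) = Add(Mul(8, Add(-3, 64, 48)), -75276) = Add(Mul(8, 109), -75276) = Add(872, -75276) = -74404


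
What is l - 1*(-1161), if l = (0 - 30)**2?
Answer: 2061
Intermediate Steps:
l = 900 (l = (-30)**2 = 900)
l - 1*(-1161) = 900 - 1*(-1161) = 900 + 1161 = 2061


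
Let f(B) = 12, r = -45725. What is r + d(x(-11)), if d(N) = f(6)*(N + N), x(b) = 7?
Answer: -45557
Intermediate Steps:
d(N) = 24*N (d(N) = 12*(N + N) = 12*(2*N) = 24*N)
r + d(x(-11)) = -45725 + 24*7 = -45725 + 168 = -45557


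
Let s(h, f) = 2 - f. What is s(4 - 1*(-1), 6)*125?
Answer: -500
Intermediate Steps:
s(4 - 1*(-1), 6)*125 = (2 - 1*6)*125 = (2 - 6)*125 = -4*125 = -500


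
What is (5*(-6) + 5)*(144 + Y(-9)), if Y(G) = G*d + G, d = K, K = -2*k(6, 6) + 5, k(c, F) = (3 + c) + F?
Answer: -9000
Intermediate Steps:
k(c, F) = 3 + F + c
K = -25 (K = -2*(3 + 6 + 6) + 5 = -2*15 + 5 = -30 + 5 = -25)
d = -25
Y(G) = -24*G (Y(G) = G*(-25) + G = -25*G + G = -24*G)
(5*(-6) + 5)*(144 + Y(-9)) = (5*(-6) + 5)*(144 - 24*(-9)) = (-30 + 5)*(144 + 216) = -25*360 = -9000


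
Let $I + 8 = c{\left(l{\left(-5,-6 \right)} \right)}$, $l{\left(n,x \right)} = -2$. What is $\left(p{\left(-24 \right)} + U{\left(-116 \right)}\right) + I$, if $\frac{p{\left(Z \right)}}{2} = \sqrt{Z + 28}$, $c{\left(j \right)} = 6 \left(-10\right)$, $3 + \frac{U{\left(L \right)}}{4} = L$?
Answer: $-540$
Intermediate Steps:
$U{\left(L \right)} = -12 + 4 L$
$c{\left(j \right)} = -60$
$I = -68$ ($I = -8 - 60 = -68$)
$p{\left(Z \right)} = 2 \sqrt{28 + Z}$ ($p{\left(Z \right)} = 2 \sqrt{Z + 28} = 2 \sqrt{28 + Z}$)
$\left(p{\left(-24 \right)} + U{\left(-116 \right)}\right) + I = \left(2 \sqrt{28 - 24} + \left(-12 + 4 \left(-116\right)\right)\right) - 68 = \left(2 \sqrt{4} - 476\right) - 68 = \left(2 \cdot 2 - 476\right) - 68 = \left(4 - 476\right) - 68 = -472 - 68 = -540$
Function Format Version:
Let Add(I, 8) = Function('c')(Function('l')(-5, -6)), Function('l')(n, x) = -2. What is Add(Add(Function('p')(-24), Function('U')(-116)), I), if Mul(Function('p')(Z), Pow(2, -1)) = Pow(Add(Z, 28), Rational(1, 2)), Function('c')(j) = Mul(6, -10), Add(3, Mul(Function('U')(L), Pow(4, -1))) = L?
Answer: -540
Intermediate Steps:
Function('U')(L) = Add(-12, Mul(4, L))
Function('c')(j) = -60
I = -68 (I = Add(-8, -60) = -68)
Function('p')(Z) = Mul(2, Pow(Add(28, Z), Rational(1, 2))) (Function('p')(Z) = Mul(2, Pow(Add(Z, 28), Rational(1, 2))) = Mul(2, Pow(Add(28, Z), Rational(1, 2))))
Add(Add(Function('p')(-24), Function('U')(-116)), I) = Add(Add(Mul(2, Pow(Add(28, -24), Rational(1, 2))), Add(-12, Mul(4, -116))), -68) = Add(Add(Mul(2, Pow(4, Rational(1, 2))), Add(-12, -464)), -68) = Add(Add(Mul(2, 2), -476), -68) = Add(Add(4, -476), -68) = Add(-472, -68) = -540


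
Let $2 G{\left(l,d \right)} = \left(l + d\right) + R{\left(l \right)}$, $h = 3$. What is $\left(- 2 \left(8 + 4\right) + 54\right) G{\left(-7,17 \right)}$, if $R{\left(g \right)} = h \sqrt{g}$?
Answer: $150 + 45 i \sqrt{7} \approx 150.0 + 119.06 i$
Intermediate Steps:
$R{\left(g \right)} = 3 \sqrt{g}$
$G{\left(l,d \right)} = \frac{d}{2} + \frac{l}{2} + \frac{3 \sqrt{l}}{2}$ ($G{\left(l,d \right)} = \frac{\left(l + d\right) + 3 \sqrt{l}}{2} = \frac{\left(d + l\right) + 3 \sqrt{l}}{2} = \frac{d + l + 3 \sqrt{l}}{2} = \frac{d}{2} + \frac{l}{2} + \frac{3 \sqrt{l}}{2}$)
$\left(- 2 \left(8 + 4\right) + 54\right) G{\left(-7,17 \right)} = \left(- 2 \left(8 + 4\right) + 54\right) \left(\frac{1}{2} \cdot 17 + \frac{1}{2} \left(-7\right) + \frac{3 \sqrt{-7}}{2}\right) = \left(\left(-2\right) 12 + 54\right) \left(\frac{17}{2} - \frac{7}{2} + \frac{3 i \sqrt{7}}{2}\right) = \left(-24 + 54\right) \left(\frac{17}{2} - \frac{7}{2} + \frac{3 i \sqrt{7}}{2}\right) = 30 \left(5 + \frac{3 i \sqrt{7}}{2}\right) = 150 + 45 i \sqrt{7}$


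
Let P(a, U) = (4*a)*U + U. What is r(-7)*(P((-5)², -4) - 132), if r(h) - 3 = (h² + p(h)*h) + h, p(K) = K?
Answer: -50384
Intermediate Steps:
P(a, U) = U + 4*U*a (P(a, U) = 4*U*a + U = U + 4*U*a)
r(h) = 3 + h + 2*h² (r(h) = 3 + ((h² + h*h) + h) = 3 + ((h² + h²) + h) = 3 + (2*h² + h) = 3 + (h + 2*h²) = 3 + h + 2*h²)
r(-7)*(P((-5)², -4) - 132) = (3 - 7 + 2*(-7)²)*(-4*(1 + 4*(-5)²) - 132) = (3 - 7 + 2*49)*(-4*(1 + 4*25) - 132) = (3 - 7 + 98)*(-4*(1 + 100) - 132) = 94*(-4*101 - 132) = 94*(-404 - 132) = 94*(-536) = -50384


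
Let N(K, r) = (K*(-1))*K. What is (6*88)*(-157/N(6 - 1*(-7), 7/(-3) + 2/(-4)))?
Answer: 82896/169 ≈ 490.51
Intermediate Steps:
N(K, r) = -K² (N(K, r) = (-K)*K = -K²)
(6*88)*(-157/N(6 - 1*(-7), 7/(-3) + 2/(-4))) = (6*88)*(-157*(-1/(6 - 1*(-7))²)) = 528*(-157*(-1/(6 + 7)²)) = 528*(-157/((-1*13²))) = 528*(-157/((-1*169))) = 528*(-157/(-169)) = 528*(-157*(-1/169)) = 528*(157/169) = 82896/169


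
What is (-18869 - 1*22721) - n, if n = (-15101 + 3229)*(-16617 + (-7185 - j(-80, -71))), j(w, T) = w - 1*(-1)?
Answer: -281681046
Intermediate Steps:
j(w, T) = 1 + w (j(w, T) = w + 1 = 1 + w)
n = 281639456 (n = (-15101 + 3229)*(-16617 + (-7185 - (1 - 80))) = -11872*(-16617 + (-7185 - 1*(-79))) = -11872*(-16617 + (-7185 + 79)) = -11872*(-16617 - 7106) = -11872*(-23723) = 281639456)
(-18869 - 1*22721) - n = (-18869 - 1*22721) - 1*281639456 = (-18869 - 22721) - 281639456 = -41590 - 281639456 = -281681046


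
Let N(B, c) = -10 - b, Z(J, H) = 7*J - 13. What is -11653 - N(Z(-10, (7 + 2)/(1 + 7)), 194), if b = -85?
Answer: -11728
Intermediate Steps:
Z(J, H) = -13 + 7*J
N(B, c) = 75 (N(B, c) = -10 - 1*(-85) = -10 + 85 = 75)
-11653 - N(Z(-10, (7 + 2)/(1 + 7)), 194) = -11653 - 1*75 = -11653 - 75 = -11728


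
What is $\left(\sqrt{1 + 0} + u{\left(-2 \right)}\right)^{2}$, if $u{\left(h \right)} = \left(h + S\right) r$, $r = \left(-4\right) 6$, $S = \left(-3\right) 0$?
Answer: $2401$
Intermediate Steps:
$S = 0$
$r = -24$
$u{\left(h \right)} = - 24 h$ ($u{\left(h \right)} = \left(h + 0\right) \left(-24\right) = h \left(-24\right) = - 24 h$)
$\left(\sqrt{1 + 0} + u{\left(-2 \right)}\right)^{2} = \left(\sqrt{1 + 0} - -48\right)^{2} = \left(\sqrt{1} + 48\right)^{2} = \left(1 + 48\right)^{2} = 49^{2} = 2401$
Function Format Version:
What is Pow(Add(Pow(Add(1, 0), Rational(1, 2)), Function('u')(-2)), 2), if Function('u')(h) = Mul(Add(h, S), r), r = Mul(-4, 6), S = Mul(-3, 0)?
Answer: 2401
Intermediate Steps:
S = 0
r = -24
Function('u')(h) = Mul(-24, h) (Function('u')(h) = Mul(Add(h, 0), -24) = Mul(h, -24) = Mul(-24, h))
Pow(Add(Pow(Add(1, 0), Rational(1, 2)), Function('u')(-2)), 2) = Pow(Add(Pow(Add(1, 0), Rational(1, 2)), Mul(-24, -2)), 2) = Pow(Add(Pow(1, Rational(1, 2)), 48), 2) = Pow(Add(1, 48), 2) = Pow(49, 2) = 2401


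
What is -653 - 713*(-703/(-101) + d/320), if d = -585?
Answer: -27874767/6464 ≈ -4312.3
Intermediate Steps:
-653 - 713*(-703/(-101) + d/320) = -653 - 713*(-703/(-101) - 585/320) = -653 - 713*(-703*(-1/101) - 585*1/320) = -653 - 713*(703/101 - 117/64) = -653 - 713*33175/6464 = -653 - 23653775/6464 = -27874767/6464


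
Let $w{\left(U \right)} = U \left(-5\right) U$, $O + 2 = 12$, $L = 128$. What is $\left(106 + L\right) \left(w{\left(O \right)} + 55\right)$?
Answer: $-104130$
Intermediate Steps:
$O = 10$ ($O = -2 + 12 = 10$)
$w{\left(U \right)} = - 5 U^{2}$ ($w{\left(U \right)} = - 5 U U = - 5 U^{2}$)
$\left(106 + L\right) \left(w{\left(O \right)} + 55\right) = \left(106 + 128\right) \left(- 5 \cdot 10^{2} + 55\right) = 234 \left(\left(-5\right) 100 + 55\right) = 234 \left(-500 + 55\right) = 234 \left(-445\right) = -104130$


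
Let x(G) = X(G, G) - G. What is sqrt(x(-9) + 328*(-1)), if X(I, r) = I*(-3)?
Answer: 2*I*sqrt(73) ≈ 17.088*I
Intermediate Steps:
X(I, r) = -3*I
x(G) = -4*G (x(G) = -3*G - G = -4*G)
sqrt(x(-9) + 328*(-1)) = sqrt(-4*(-9) + 328*(-1)) = sqrt(36 - 328) = sqrt(-292) = 2*I*sqrt(73)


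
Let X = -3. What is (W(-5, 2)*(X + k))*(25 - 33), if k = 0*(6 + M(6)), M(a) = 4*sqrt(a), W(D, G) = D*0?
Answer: 0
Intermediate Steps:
W(D, G) = 0
k = 0 (k = 0*(6 + 4*sqrt(6)) = 0)
(W(-5, 2)*(X + k))*(25 - 33) = (0*(-3 + 0))*(25 - 33) = (0*(-3))*(-8) = 0*(-8) = 0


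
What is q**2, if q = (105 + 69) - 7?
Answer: 27889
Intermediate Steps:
q = 167 (q = 174 - 7 = 167)
q**2 = 167**2 = 27889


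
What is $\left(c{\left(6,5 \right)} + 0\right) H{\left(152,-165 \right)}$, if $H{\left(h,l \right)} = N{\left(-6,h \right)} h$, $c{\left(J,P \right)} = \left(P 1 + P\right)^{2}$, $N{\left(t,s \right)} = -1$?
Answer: $-15200$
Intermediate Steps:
$c{\left(J,P \right)} = 4 P^{2}$ ($c{\left(J,P \right)} = \left(P + P\right)^{2} = \left(2 P\right)^{2} = 4 P^{2}$)
$H{\left(h,l \right)} = - h$
$\left(c{\left(6,5 \right)} + 0\right) H{\left(152,-165 \right)} = \left(4 \cdot 5^{2} + 0\right) \left(\left(-1\right) 152\right) = \left(4 \cdot 25 + 0\right) \left(-152\right) = \left(100 + 0\right) \left(-152\right) = 100 \left(-152\right) = -15200$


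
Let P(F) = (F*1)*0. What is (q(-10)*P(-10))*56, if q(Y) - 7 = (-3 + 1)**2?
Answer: 0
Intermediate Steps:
P(F) = 0 (P(F) = F*0 = 0)
q(Y) = 11 (q(Y) = 7 + (-3 + 1)**2 = 7 + (-2)**2 = 7 + 4 = 11)
(q(-10)*P(-10))*56 = (11*0)*56 = 0*56 = 0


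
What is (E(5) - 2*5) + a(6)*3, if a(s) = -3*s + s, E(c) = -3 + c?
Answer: -44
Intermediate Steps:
a(s) = -2*s
(E(5) - 2*5) + a(6)*3 = ((-3 + 5) - 2*5) - 2*6*3 = (2 - 10) - 12*3 = -8 - 36 = -44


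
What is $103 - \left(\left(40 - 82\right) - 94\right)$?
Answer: $239$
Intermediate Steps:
$103 - \left(\left(40 - 82\right) - 94\right) = 103 - \left(-42 - 94\right) = 103 - -136 = 103 + 136 = 239$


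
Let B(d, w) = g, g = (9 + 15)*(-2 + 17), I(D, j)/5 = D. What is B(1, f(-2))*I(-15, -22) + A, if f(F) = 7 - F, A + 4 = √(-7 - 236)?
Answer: -27004 + 9*I*√3 ≈ -27004.0 + 15.588*I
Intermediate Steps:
I(D, j) = 5*D
A = -4 + 9*I*√3 (A = -4 + √(-7 - 236) = -4 + √(-243) = -4 + 9*I*√3 ≈ -4.0 + 15.588*I)
g = 360 (g = 24*15 = 360)
B(d, w) = 360
B(1, f(-2))*I(-15, -22) + A = 360*(5*(-15)) + (-4 + 9*I*√3) = 360*(-75) + (-4 + 9*I*√3) = -27000 + (-4 + 9*I*√3) = -27004 + 9*I*√3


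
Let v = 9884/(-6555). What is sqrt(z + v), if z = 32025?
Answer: 7*sqrt(28081351245)/6555 ≈ 178.95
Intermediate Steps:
v = -9884/6555 (v = 9884*(-1/6555) = -9884/6555 ≈ -1.5079)
sqrt(z + v) = sqrt(32025 - 9884/6555) = sqrt(209913991/6555) = 7*sqrt(28081351245)/6555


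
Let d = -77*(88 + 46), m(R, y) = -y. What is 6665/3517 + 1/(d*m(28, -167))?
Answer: 11484497973/6060163802 ≈ 1.8951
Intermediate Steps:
d = -10318 (d = -77*134 = -10318)
6665/3517 + 1/(d*m(28, -167)) = 6665/3517 + 1/((-10318)*((-1*(-167)))) = 6665*(1/3517) - 1/10318/167 = 6665/3517 - 1/10318*1/167 = 6665/3517 - 1/1723106 = 11484497973/6060163802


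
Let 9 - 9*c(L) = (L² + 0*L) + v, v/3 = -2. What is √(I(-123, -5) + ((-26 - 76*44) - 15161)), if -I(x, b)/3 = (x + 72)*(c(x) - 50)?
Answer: I*√283119 ≈ 532.09*I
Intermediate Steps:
v = -6 (v = 3*(-2) = -6)
c(L) = 5/3 - L²/9 (c(L) = 1 - ((L² + 0*L) - 6)/9 = 1 - ((L² + 0) - 6)/9 = 1 - (L² - 6)/9 = 1 - (-6 + L²)/9 = 1 + (⅔ - L²/9) = 5/3 - L²/9)
I(x, b) = -3*(72 + x)*(-145/3 - x²/9) (I(x, b) = -3*(x + 72)*((5/3 - x²/9) - 50) = -3*(72 + x)*(-145/3 - x²/9))
√(I(-123, -5) + ((-26 - 76*44) - 15161)) = √((10440 + 24*(-123)² + 145*(-123) + (⅓)*(-123)³) + ((-26 - 76*44) - 15161)) = √((10440 + 24*15129 - 17835 + (⅓)*(-1860867)) + ((-26 - 3344) - 15161)) = √((10440 + 363096 - 17835 - 620289) + (-3370 - 15161)) = √(-264588 - 18531) = √(-283119) = I*√283119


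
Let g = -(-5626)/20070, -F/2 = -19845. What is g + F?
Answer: 398291963/10035 ≈ 39690.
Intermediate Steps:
F = 39690 (F = -2*(-19845) = 39690)
g = 2813/10035 (g = -(-5626)/20070 = -1*(-2813/10035) = 2813/10035 ≈ 0.28032)
g + F = 2813/10035 + 39690 = 398291963/10035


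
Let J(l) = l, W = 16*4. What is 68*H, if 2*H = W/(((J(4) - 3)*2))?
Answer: 1088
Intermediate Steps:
W = 64
H = 16 (H = (64/(((4 - 3)*2)))/2 = (64/((1*2)))/2 = (64/2)/2 = (64*(½))/2 = (½)*32 = 16)
68*H = 68*16 = 1088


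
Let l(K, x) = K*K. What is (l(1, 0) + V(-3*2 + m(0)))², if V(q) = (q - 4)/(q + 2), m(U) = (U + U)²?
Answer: 49/4 ≈ 12.250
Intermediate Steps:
l(K, x) = K²
m(U) = 4*U² (m(U) = (2*U)² = 4*U²)
V(q) = (-4 + q)/(2 + q)
(l(1, 0) + V(-3*2 + m(0)))² = (1² + (-4 + (-3*2 + 4*0²))/(2 + (-3*2 + 4*0²)))² = (1 + (-4 + (-6 + 4*0))/(2 + (-6 + 4*0)))² = (1 + (-4 + (-6 + 0))/(2 + (-6 + 0)))² = (1 + (-4 - 6)/(2 - 6))² = (1 - 10/(-4))² = (1 - ¼*(-10))² = (1 + 5/2)² = (7/2)² = 49/4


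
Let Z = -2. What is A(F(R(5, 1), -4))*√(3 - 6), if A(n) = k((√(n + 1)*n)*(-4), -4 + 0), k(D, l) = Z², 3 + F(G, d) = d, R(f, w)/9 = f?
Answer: 4*I*√3 ≈ 6.9282*I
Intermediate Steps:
R(f, w) = 9*f
F(G, d) = -3 + d
k(D, l) = 4 (k(D, l) = (-2)² = 4)
A(n) = 4
A(F(R(5, 1), -4))*√(3 - 6) = 4*√(3 - 6) = 4*√(-3) = 4*(I*√3) = 4*I*√3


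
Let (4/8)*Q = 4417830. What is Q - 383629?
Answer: 8452031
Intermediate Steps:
Q = 8835660 (Q = 2*4417830 = 8835660)
Q - 383629 = 8835660 - 383629 = 8452031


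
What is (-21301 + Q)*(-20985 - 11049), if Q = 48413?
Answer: -868505808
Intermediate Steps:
(-21301 + Q)*(-20985 - 11049) = (-21301 + 48413)*(-20985 - 11049) = 27112*(-32034) = -868505808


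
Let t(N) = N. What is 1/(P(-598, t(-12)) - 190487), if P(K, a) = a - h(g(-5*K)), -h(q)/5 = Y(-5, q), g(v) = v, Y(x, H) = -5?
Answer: -1/190524 ≈ -5.2487e-6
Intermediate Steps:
h(q) = 25 (h(q) = -5*(-5) = 25)
P(K, a) = -25 + a (P(K, a) = a - 1*25 = a - 25 = -25 + a)
1/(P(-598, t(-12)) - 190487) = 1/((-25 - 12) - 190487) = 1/(-37 - 190487) = 1/(-190524) = -1/190524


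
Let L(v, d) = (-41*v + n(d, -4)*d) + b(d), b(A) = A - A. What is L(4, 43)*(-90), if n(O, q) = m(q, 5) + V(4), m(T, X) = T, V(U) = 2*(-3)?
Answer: 53460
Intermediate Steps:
V(U) = -6
b(A) = 0
n(O, q) = -6 + q (n(O, q) = q - 6 = -6 + q)
L(v, d) = -41*v - 10*d (L(v, d) = (-41*v + (-6 - 4)*d) + 0 = (-41*v - 10*d) + 0 = -41*v - 10*d)
L(4, 43)*(-90) = (-41*4 - 10*43)*(-90) = (-164 - 430)*(-90) = -594*(-90) = 53460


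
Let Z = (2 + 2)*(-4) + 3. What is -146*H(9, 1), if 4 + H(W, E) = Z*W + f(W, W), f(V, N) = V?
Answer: 16352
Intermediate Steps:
Z = -13 (Z = 4*(-4) + 3 = -16 + 3 = -13)
H(W, E) = -4 - 12*W (H(W, E) = -4 + (-13*W + W) = -4 - 12*W)
-146*H(9, 1) = -146*(-4 - 12*9) = -146*(-4 - 108) = -146*(-112) = 16352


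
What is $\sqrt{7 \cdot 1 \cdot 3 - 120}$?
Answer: $3 i \sqrt{11} \approx 9.9499 i$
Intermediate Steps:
$\sqrt{7 \cdot 1 \cdot 3 - 120} = \sqrt{7 \cdot 3 - 120} = \sqrt{21 - 120} = \sqrt{-99} = 3 i \sqrt{11}$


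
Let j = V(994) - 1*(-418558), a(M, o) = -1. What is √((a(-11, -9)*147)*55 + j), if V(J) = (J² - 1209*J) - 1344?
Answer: √195419 ≈ 442.06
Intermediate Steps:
V(J) = -1344 + J² - 1209*J
j = 203504 (j = (-1344 + 994² - 1209*994) - 1*(-418558) = (-1344 + 988036 - 1201746) + 418558 = -215054 + 418558 = 203504)
√((a(-11, -9)*147)*55 + j) = √(-1*147*55 + 203504) = √(-147*55 + 203504) = √(-8085 + 203504) = √195419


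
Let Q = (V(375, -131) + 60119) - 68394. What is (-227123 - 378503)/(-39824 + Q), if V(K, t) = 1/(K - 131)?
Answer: 147772744/11736155 ≈ 12.591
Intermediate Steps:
V(K, t) = 1/(-131 + K)
Q = -2019099/244 (Q = (1/(-131 + 375) + 60119) - 68394 = (1/244 + 60119) - 68394 = 14669037/244 - 68394 = -2019099/244 ≈ -8275.0)
(-227123 - 378503)/(-39824 + Q) = (-227123 - 378503)/(-39824 - 2019099/244) = -605626/(-11736155/244) = -605626*(-244/11736155) = 147772744/11736155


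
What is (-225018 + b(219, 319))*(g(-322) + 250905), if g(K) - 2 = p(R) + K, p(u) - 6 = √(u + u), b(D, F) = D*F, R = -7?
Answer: -38880947787 - 155157*I*√14 ≈ -3.8881e+10 - 5.8054e+5*I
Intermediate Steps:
p(u) = 6 + √2*√u (p(u) = 6 + √(u + u) = 6 + √(2*u) = 6 + √2*√u)
g(K) = 8 + K + I*√14 (g(K) = 2 + ((6 + √2*√(-7)) + K) = 2 + ((6 + √2*(I*√7)) + K) = 2 + ((6 + I*√14) + K) = 2 + (6 + K + I*√14) = 8 + K + I*√14)
(-225018 + b(219, 319))*(g(-322) + 250905) = (-225018 + 219*319)*((8 - 322 + I*√14) + 250905) = (-225018 + 69861)*((-314 + I*√14) + 250905) = -155157*(250591 + I*√14) = -38880947787 - 155157*I*√14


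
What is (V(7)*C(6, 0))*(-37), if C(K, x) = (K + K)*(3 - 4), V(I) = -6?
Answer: -2664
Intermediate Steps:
C(K, x) = -2*K (C(K, x) = (2*K)*(-1) = -2*K)
(V(7)*C(6, 0))*(-37) = -(-12)*6*(-37) = -6*(-12)*(-37) = 72*(-37) = -2664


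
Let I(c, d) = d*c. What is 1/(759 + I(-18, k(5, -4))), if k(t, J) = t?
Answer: 1/669 ≈ 0.0014948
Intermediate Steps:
I(c, d) = c*d
1/(759 + I(-18, k(5, -4))) = 1/(759 - 18*5) = 1/(759 - 90) = 1/669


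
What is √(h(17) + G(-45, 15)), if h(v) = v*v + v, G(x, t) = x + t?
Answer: 2*√69 ≈ 16.613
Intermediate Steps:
G(x, t) = t + x
h(v) = v + v² (h(v) = v² + v = v + v²)
√(h(17) + G(-45, 15)) = √(17*(1 + 17) + (15 - 45)) = √(17*18 - 30) = √(306 - 30) = √276 = 2*√69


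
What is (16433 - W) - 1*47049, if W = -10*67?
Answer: -29946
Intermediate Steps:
W = -670
(16433 - W) - 1*47049 = (16433 - 1*(-670)) - 1*47049 = (16433 + 670) - 47049 = 17103 - 47049 = -29946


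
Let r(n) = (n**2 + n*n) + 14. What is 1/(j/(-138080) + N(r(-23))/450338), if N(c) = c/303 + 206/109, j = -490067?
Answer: 1026853538219040/3644472348384361 ≈ 0.28176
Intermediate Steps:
r(n) = 14 + 2*n**2 (r(n) = (n**2 + n**2) + 14 = 2*n**2 + 14 = 14 + 2*n**2)
N(c) = 206/109 + c/303 (N(c) = c*(1/303) + 206*(1/109) = c/303 + 206/109 = 206/109 + c/303)
1/(j/(-138080) + N(r(-23))/450338) = 1/(-490067/(-138080) + (206/109 + (14 + 2*(-23)**2)/303)/450338) = 1/(-490067*(-1/138080) + (206/109 + (14 + 2*529)/303)*(1/450338)) = 1/(490067/138080 + (206/109 + (14 + 1058)/303)*(1/450338)) = 1/(490067/138080 + (206/109 + (1/303)*1072)*(1/450338)) = 1/(490067/138080 + (206/109 + 1072/303)*(1/450338)) = 1/(490067/138080 + (179266/33027)*(1/450338)) = 1/(490067/138080 + 89633/7436656563) = 1/(3644472348384361/1026853538219040) = 1026853538219040/3644472348384361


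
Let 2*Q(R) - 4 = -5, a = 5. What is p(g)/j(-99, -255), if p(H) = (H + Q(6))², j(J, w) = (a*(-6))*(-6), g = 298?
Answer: 70805/144 ≈ 491.70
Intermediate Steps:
Q(R) = -½ (Q(R) = 2 + (½)*(-5) = 2 - 5/2 = -½)
j(J, w) = 180 (j(J, w) = (5*(-6))*(-6) = -30*(-6) = 180)
p(H) = (-½ + H)² (p(H) = (H - ½)² = (-½ + H)²)
p(g)/j(-99, -255) = ((-1 + 2*298)²/4)/180 = ((-1 + 596)²/4)*(1/180) = ((¼)*595²)*(1/180) = ((¼)*354025)*(1/180) = (354025/4)*(1/180) = 70805/144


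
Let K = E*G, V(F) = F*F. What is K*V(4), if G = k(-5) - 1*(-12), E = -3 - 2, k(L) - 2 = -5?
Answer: -720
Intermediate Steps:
V(F) = F²
k(L) = -3 (k(L) = 2 - 5 = -3)
E = -5
G = 9 (G = -3 - 1*(-12) = -3 + 12 = 9)
K = -45 (K = -5*9 = -45)
K*V(4) = -45*4² = -45*16 = -720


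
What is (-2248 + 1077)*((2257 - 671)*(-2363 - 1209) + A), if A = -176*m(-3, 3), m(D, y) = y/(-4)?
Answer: 6633785260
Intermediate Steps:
m(D, y) = -y/4 (m(D, y) = y*(-¼) = -y/4)
A = 132 (A = -(-44)*3 = -176*(-¾) = 132)
(-2248 + 1077)*((2257 - 671)*(-2363 - 1209) + A) = (-2248 + 1077)*((2257 - 671)*(-2363 - 1209) + 132) = -1171*(1586*(-3572) + 132) = -1171*(-5665192 + 132) = -1171*(-5665060) = 6633785260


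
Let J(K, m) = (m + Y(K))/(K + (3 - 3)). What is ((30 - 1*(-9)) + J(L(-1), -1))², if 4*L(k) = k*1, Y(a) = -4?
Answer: 3481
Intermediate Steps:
L(k) = k/4 (L(k) = (k*1)/4 = k/4)
J(K, m) = (-4 + m)/K (J(K, m) = (m - 4)/(K + (3 - 3)) = (-4 + m)/(K + 0) = (-4 + m)/K)
((30 - 1*(-9)) + J(L(-1), -1))² = ((30 - 1*(-9)) + (-4 - 1)/(((¼)*(-1))))² = ((30 + 9) - 5/(-¼))² = (39 - 4*(-5))² = (39 + 20)² = 59² = 3481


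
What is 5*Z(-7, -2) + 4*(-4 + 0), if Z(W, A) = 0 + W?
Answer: -51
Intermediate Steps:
Z(W, A) = W
5*Z(-7, -2) + 4*(-4 + 0) = 5*(-7) + 4*(-4 + 0) = -35 + 4*(-4) = -35 - 16 = -51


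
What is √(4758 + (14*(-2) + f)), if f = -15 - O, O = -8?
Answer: √4723 ≈ 68.724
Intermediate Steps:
f = -7 (f = -15 - 1*(-8) = -15 + 8 = -7)
√(4758 + (14*(-2) + f)) = √(4758 + (14*(-2) - 7)) = √(4758 + (-28 - 7)) = √(4758 - 35) = √4723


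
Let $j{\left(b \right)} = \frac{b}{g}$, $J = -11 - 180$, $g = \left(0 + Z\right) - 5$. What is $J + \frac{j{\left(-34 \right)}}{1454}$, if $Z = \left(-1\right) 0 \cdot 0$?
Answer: $- \frac{694268}{3635} \approx -191.0$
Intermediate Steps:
$Z = 0$ ($Z = 0 \cdot 0 = 0$)
$g = -5$ ($g = \left(0 + 0\right) - 5 = 0 - 5 = -5$)
$J = -191$ ($J = -11 - 180 = -191$)
$j{\left(b \right)} = - \frac{b}{5}$ ($j{\left(b \right)} = \frac{b}{-5} = b \left(- \frac{1}{5}\right) = - \frac{b}{5}$)
$J + \frac{j{\left(-34 \right)}}{1454} = -191 + \frac{\left(- \frac{1}{5}\right) \left(-34\right)}{1454} = -191 + \frac{1}{1454} \cdot \frac{34}{5} = -191 + \frac{17}{3635} = - \frac{694268}{3635}$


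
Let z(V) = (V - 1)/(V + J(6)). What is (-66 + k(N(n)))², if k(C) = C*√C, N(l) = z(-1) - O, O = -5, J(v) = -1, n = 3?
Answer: 4572 - 792*√6 ≈ 2632.0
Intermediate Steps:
z(V) = 1 (z(V) = (V - 1)/(V - 1) = (-1 + V)/(-1 + V) = 1)
N(l) = 6 (N(l) = 1 - 1*(-5) = 1 + 5 = 6)
k(C) = C^(3/2)
(-66 + k(N(n)))² = (-66 + 6^(3/2))² = (-66 + 6*√6)²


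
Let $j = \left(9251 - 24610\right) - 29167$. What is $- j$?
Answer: $44526$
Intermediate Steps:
$j = -44526$ ($j = -15359 - 29167 = -44526$)
$- j = \left(-1\right) \left(-44526\right) = 44526$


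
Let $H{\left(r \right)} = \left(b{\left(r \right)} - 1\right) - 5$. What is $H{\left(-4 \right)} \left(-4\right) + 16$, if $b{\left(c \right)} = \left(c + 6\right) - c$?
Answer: $16$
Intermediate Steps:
$b{\left(c \right)} = 6$ ($b{\left(c \right)} = \left(6 + c\right) - c = 6$)
$H{\left(r \right)} = 0$ ($H{\left(r \right)} = \left(6 - 1\right) - 5 = 5 - 5 = 0$)
$H{\left(-4 \right)} \left(-4\right) + 16 = 0 \left(-4\right) + 16 = 0 + 16 = 16$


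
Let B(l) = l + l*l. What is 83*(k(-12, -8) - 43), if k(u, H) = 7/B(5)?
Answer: -106489/30 ≈ -3549.6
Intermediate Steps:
B(l) = l + l²
k(u, H) = 7/30 (k(u, H) = 7/((5*(1 + 5))) = 7/((5*6)) = 7/30)
83*(k(-12, -8) - 43) = 83*(7/30 - 43) = 83*(-1283/30) = -106489/30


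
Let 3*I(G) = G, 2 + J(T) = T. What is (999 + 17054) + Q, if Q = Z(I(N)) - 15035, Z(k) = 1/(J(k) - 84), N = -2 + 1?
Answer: 781659/259 ≈ 3018.0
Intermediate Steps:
J(T) = -2 + T
N = -1
I(G) = G/3
Z(k) = 1/(-86 + k) (Z(k) = 1/((-2 + k) - 84) = 1/(-86 + k))
Q = -3894068/259 (Q = 1/(-86 + (1/3)*(-1)) - 15035 = 1/(-86 - 1/3) - 15035 = 1/(-259/3) - 15035 = -3/259 - 15035 = -3894068/259 ≈ -15035.)
(999 + 17054) + Q = (999 + 17054) - 3894068/259 = 18053 - 3894068/259 = 781659/259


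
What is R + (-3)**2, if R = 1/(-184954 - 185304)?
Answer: 3332321/370258 ≈ 9.0000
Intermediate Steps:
R = -1/370258 (R = 1/(-370258) = -1/370258 ≈ -2.7008e-6)
R + (-3)**2 = -1/370258 + (-3)**2 = -1/370258 + 9 = 3332321/370258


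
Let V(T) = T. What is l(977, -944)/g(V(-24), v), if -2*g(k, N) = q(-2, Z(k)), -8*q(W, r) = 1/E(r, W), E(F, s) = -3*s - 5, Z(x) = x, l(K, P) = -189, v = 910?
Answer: -3024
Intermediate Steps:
E(F, s) = -5 - 3*s
q(W, r) = -1/(8*(-5 - 3*W))
g(k, N) = 1/16 (g(k, N) = -1/(16*(5 + 3*(-2))) = -1/(16*(5 - 6)) = -1/(16*(-1)) = -(-1)/16 = -1/2*(-1/8) = 1/16)
l(977, -944)/g(V(-24), v) = -189/1/16 = -189*16 = -3024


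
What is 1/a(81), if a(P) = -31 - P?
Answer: -1/112 ≈ -0.0089286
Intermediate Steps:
1/a(81) = 1/(-31 - 1*81) = 1/(-31 - 81) = 1/(-112) = -1/112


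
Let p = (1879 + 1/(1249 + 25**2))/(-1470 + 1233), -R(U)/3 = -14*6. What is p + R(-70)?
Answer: 36133843/148046 ≈ 244.07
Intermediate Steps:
R(U) = 252 (R(U) = -(-42)*6 = -3*(-84) = 252)
p = -1173749/148046 (p = (1879 + 1/(1249 + 625))/(-237) = (1879 + 1/1874)*(-1/237) = (3521247/1874)*(-1/237) = -1173749/148046 ≈ -7.9283)
p + R(-70) = -1173749/148046 + 252 = 36133843/148046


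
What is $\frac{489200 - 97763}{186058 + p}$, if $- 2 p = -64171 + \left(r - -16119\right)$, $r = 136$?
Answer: $\frac{391437}{210016} \approx 1.8638$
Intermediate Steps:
$p = 23958$ ($p = - \frac{-64171 + \left(136 - -16119\right)}{2} = - \frac{-64171 + \left(136 + 16119\right)}{2} = - \frac{-64171 + 16255}{2} = \left(- \frac{1}{2}\right) \left(-47916\right) = 23958$)
$\frac{489200 - 97763}{186058 + p} = \frac{489200 - 97763}{186058 + 23958} = \frac{391437}{210016}$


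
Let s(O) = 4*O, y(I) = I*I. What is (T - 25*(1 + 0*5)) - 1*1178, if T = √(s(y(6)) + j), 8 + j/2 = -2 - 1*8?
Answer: -1203 + 6*√3 ≈ -1192.6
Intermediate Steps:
j = -36 (j = -16 + 2*(-2 - 1*8) = -16 + 2*(-2 - 8) = -16 + 2*(-10) = -16 - 20 = -36)
y(I) = I²
T = 6*√3 (T = √(4*6² - 36) = √(4*36 - 36) = √(144 - 36) = √108 = 6*√3 ≈ 10.392)
(T - 25*(1 + 0*5)) - 1*1178 = (6*√3 - 25*(1 + 0*5)) - 1*1178 = (6*√3 - 25*(1 + 0)) - 1178 = (6*√3 - 25*1) - 1178 = (6*√3 - 25) - 1178 = (-25 + 6*√3) - 1178 = -1203 + 6*√3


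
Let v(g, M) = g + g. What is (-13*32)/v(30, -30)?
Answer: -104/15 ≈ -6.9333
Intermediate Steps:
v(g, M) = 2*g
(-13*32)/v(30, -30) = (-13*32)/((2*30)) = -416/60 = -416*1/60 = -104/15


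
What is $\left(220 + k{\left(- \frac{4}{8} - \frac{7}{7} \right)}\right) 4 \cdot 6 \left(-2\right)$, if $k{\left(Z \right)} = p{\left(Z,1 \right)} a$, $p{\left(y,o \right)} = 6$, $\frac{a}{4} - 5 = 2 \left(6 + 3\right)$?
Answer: $-37056$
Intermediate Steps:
$a = 92$ ($a = 20 + 4 \cdot 2 \left(6 + 3\right) = 20 + 4 \cdot 2 \cdot 9 = 20 + 4 \cdot 18 = 20 + 72 = 92$)
$k{\left(Z \right)} = 552$ ($k{\left(Z \right)} = 6 \cdot 92 = 552$)
$\left(220 + k{\left(- \frac{4}{8} - \frac{7}{7} \right)}\right) 4 \cdot 6 \left(-2\right) = \left(220 + 552\right) 4 \cdot 6 \left(-2\right) = 772 \cdot 24 \left(-2\right) = 772 \left(-48\right) = -37056$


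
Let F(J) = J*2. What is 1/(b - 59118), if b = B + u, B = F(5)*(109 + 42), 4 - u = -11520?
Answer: -1/46084 ≈ -2.1699e-5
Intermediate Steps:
F(J) = 2*J
u = 11524 (u = 4 - 1*(-11520) = 4 + 11520 = 11524)
B = 1510 (B = (2*5)*(109 + 42) = 10*151 = 1510)
b = 13034 (b = 1510 + 11524 = 13034)
1/(b - 59118) = 1/(13034 - 59118) = 1/(-46084) = -1/46084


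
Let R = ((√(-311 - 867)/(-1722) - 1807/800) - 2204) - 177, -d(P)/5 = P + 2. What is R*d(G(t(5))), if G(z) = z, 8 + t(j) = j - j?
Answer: -5719821/80 - 5*I*√1178/287 ≈ -71498.0 - 0.59794*I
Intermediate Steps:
t(j) = -8 (t(j) = -8 + (j - j) = -8 + 0 = -8)
d(P) = -10 - 5*P (d(P) = -5*(P + 2) = -5*(2 + P) = -10 - 5*P)
R = -1906607/800 - I*√1178/1722 (R = ((√(-1178)*(-1/1722) - 1807*1/800) - 2204) - 177 = (((I*√1178)*(-1/1722) - 1807/800) - 2204) - 177 = ((-I*√1178/1722 - 1807/800) - 2204) - 177 = ((-1807/800 - I*√1178/1722) - 2204) - 177 = (-1765007/800 - I*√1178/1722) - 177 = -1906607/800 - I*√1178/1722 ≈ -2383.3 - 0.019931*I)
R*d(G(t(5))) = (-1906607/800 - I*√1178/1722)*(-10 - 5*(-8)) = (-1906607/800 - I*√1178/1722)*(-10 + 40) = (-1906607/800 - I*√1178/1722)*30 = -5719821/80 - 5*I*√1178/287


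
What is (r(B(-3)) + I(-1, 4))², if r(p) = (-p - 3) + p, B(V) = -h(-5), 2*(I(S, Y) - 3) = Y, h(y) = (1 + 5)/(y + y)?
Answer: 4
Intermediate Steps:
h(y) = 3/y (h(y) = 6/((2*y)) = 6*(1/(2*y)) = 3/y)
I(S, Y) = 3 + Y/2
B(V) = ⅗ (B(V) = -3/(-5) = -3*(-1)/5 = -1*(-⅗) = ⅗)
r(p) = -3 (r(p) = (-3 - p) + p = -3)
(r(B(-3)) + I(-1, 4))² = (-3 + (3 + (½)*4))² = (-3 + (3 + 2))² = (-3 + 5)² = 2² = 4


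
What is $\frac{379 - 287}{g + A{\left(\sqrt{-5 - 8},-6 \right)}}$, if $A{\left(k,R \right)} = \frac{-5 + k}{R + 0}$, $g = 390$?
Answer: $\frac{647220}{2749519} + \frac{276 i \sqrt{13}}{2749519} \approx 0.23539 + 0.00036193 i$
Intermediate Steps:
$A{\left(k,R \right)} = \frac{-5 + k}{R}$
$\frac{379 - 287}{g + A{\left(\sqrt{-5 - 8},-6 \right)}} = \frac{379 - 287}{390 + \frac{-5 + \sqrt{-5 - 8}}{-6}} = \frac{92}{390 - \frac{-5 + \sqrt{-13}}{6}} = \frac{92}{390 - \frac{-5 + i \sqrt{13}}{6}} = \frac{92}{390 + \left(\frac{5}{6} - \frac{i \sqrt{13}}{6}\right)} = \frac{92}{\frac{2345}{6} - \frac{i \sqrt{13}}{6}}$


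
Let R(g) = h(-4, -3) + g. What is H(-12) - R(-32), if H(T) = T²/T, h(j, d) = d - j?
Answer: 19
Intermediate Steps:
H(T) = T
R(g) = 1 + g (R(g) = (-3 - 1*(-4)) + g = (-3 + 4) + g = 1 + g)
H(-12) - R(-32) = -12 - (1 - 32) = -12 - 1*(-31) = -12 + 31 = 19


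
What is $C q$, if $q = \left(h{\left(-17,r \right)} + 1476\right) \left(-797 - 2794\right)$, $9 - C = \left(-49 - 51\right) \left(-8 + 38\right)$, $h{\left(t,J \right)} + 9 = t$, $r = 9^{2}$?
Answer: $-15667712550$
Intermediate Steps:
$r = 81$
$h{\left(t,J \right)} = -9 + t$
$C = 3009$ ($C = 9 - \left(-49 - 51\right) \left(-8 + 38\right) = 9 - \left(-100\right) 30 = 9 - -3000 = 9 + 3000 = 3009$)
$q = -5206950$ ($q = \left(\left(-9 - 17\right) + 1476\right) \left(-797 - 2794\right) = \left(-26 + 1476\right) \left(-3591\right) = 1450 \left(-3591\right) = -5206950$)
$C q = 3009 \left(-5206950\right) = -15667712550$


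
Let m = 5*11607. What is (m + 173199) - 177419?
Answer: 53815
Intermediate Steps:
m = 58035
(m + 173199) - 177419 = (58035 + 173199) - 177419 = 231234 - 177419 = 53815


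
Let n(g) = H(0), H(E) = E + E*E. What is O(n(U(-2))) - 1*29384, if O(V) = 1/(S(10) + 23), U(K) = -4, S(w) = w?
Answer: -969671/33 ≈ -29384.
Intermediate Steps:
H(E) = E + E²
n(g) = 0 (n(g) = 0*(1 + 0) = 0*1 = 0)
O(V) = 1/33 (O(V) = 1/(10 + 23) = 1/33)
O(n(U(-2))) - 1*29384 = 1/33 - 1*29384 = 1/33 - 29384 = -969671/33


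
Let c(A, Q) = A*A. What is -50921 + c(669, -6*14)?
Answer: 396640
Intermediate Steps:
c(A, Q) = A²
-50921 + c(669, -6*14) = -50921 + 669² = -50921 + 447561 = 396640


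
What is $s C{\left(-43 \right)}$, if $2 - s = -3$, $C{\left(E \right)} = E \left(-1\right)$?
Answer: $215$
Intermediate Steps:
$C{\left(E \right)} = - E$
$s = 5$ ($s = 2 - -3 = 2 + 3 = 5$)
$s C{\left(-43 \right)} = 5 \left(\left(-1\right) \left(-43\right)\right) = 5 \cdot 43 = 215$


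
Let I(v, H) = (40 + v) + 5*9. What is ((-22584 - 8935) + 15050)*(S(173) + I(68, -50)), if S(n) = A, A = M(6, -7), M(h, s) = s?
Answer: -2404474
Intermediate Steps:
A = -7
S(n) = -7
I(v, H) = 85 + v (I(v, H) = (40 + v) + 45 = 85 + v)
((-22584 - 8935) + 15050)*(S(173) + I(68, -50)) = ((-22584 - 8935) + 15050)*(-7 + (85 + 68)) = (-31519 + 15050)*(-7 + 153) = -16469*146 = -2404474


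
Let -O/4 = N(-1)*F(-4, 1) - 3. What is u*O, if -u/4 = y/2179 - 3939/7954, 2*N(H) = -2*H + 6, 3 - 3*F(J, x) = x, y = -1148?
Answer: 141714184/25997649 ≈ 5.4510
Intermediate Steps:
F(J, x) = 1 - x/3
N(H) = 3 - H (N(H) = (-2*H + 6)/2 = (6 - 2*H)/2 = 3 - H)
u = 35428546/8665883 (u = -4*(-1148/2179 - 3939/7954) = -4*(-17714273/17331766) = 35428546/8665883 ≈ 4.0883)
O = 4/3 (O = -4*((3 - 1*(-1))*(1 - ⅓*1) - 3) = -4*((3 + 1)*(1 - ⅓) - 3) = -4*(4*(⅔) - 3) = -4*(8/3 - 3) = -4*(-⅓) = 4/3 ≈ 1.3333)
u*O = (35428546/8665883)*(4/3) = 141714184/25997649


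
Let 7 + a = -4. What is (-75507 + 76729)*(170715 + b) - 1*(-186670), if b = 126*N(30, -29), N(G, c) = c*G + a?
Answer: 73151068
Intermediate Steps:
a = -11 (a = -7 - 4 = -11)
N(G, c) = -11 + G*c (N(G, c) = c*G - 11 = G*c - 11 = -11 + G*c)
b = -111006 (b = 126*(-11 + 30*(-29)) = 126*(-11 - 870) = 126*(-881) = -111006)
(-75507 + 76729)*(170715 + b) - 1*(-186670) = (-75507 + 76729)*(170715 - 111006) - 1*(-186670) = 1222*59709 + 186670 = 72964398 + 186670 = 73151068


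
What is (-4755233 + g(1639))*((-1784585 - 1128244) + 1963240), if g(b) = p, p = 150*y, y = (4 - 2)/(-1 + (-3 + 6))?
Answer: 4515374510887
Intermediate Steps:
y = 1 (y = 2/(-1 + 3) = 2/2 = 2*(½) = 1)
p = 150 (p = 150*1 = 150)
g(b) = 150
(-4755233 + g(1639))*((-1784585 - 1128244) + 1963240) = (-4755233 + 150)*((-1784585 - 1128244) + 1963240) = -4755083*(-2912829 + 1963240) = -4755083*(-949589) = 4515374510887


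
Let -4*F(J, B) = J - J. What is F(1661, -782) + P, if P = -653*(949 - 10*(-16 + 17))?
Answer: -613167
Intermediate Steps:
P = -613167 (P = -653*(949 - 10*1) = -653*(949 - 10) = -653*939 = -613167)
F(J, B) = 0 (F(J, B) = -(J - J)/4 = -¼*0 = 0)
F(1661, -782) + P = 0 - 613167 = -613167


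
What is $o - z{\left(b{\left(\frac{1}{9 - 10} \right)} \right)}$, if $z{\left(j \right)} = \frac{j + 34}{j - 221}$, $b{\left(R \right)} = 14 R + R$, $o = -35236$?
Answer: $- \frac{8315677}{236} \approx -35236.0$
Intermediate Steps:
$b{\left(R \right)} = 15 R$
$z{\left(j \right)} = \frac{34 + j}{-221 + j}$
$o - z{\left(b{\left(\frac{1}{9 - 10} \right)} \right)} = -35236 - \frac{34 + \frac{15}{9 - 10}}{-221 + \frac{15}{9 - 10}} = -35236 - \frac{34 + \frac{15}{-1}}{-221 + \frac{15}{-1}} = -35236 - \frac{34 + 15 \left(-1\right)}{-221 + 15 \left(-1\right)} = -35236 - \frac{34 - 15}{-221 - 15} = -35236 - \frac{1}{-236} \cdot 19 = -35236 - \left(- \frac{1}{236}\right) 19 = -35236 - - \frac{19}{236} = -35236 + \frac{19}{236} = - \frac{8315677}{236}$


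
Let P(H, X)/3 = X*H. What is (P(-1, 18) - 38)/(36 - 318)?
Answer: 46/141 ≈ 0.32624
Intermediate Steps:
P(H, X) = 3*H*X (P(H, X) = 3*(X*H) = 3*(H*X) = 3*H*X)
(P(-1, 18) - 38)/(36 - 318) = (3*(-1)*18 - 38)/(36 - 318) = (-54 - 38)/(-282) = -92*(-1/282) = 46/141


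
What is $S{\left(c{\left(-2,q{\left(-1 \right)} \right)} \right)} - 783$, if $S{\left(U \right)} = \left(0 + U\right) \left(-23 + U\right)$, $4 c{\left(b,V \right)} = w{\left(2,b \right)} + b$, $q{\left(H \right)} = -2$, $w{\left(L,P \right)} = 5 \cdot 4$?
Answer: $- \frac{3465}{4} \approx -866.25$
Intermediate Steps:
$w{\left(L,P \right)} = 20$
$c{\left(b,V \right)} = 5 + \frac{b}{4}$ ($c{\left(b,V \right)} = \frac{20 + b}{4} = 5 + \frac{b}{4}$)
$S{\left(U \right)} = U \left(-23 + U\right)$
$S{\left(c{\left(-2,q{\left(-1 \right)} \right)} \right)} - 783 = \left(5 + \frac{1}{4} \left(-2\right)\right) \left(-23 + \left(5 + \frac{1}{4} \left(-2\right)\right)\right) - 783 = \left(5 - \frac{1}{2}\right) \left(-23 + \left(5 - \frac{1}{2}\right)\right) - 783 = \frac{9 \left(-23 + \frac{9}{2}\right)}{2} - 783 = \frac{9}{2} \left(- \frac{37}{2}\right) - 783 = - \frac{333}{4} - 783 = - \frac{3465}{4}$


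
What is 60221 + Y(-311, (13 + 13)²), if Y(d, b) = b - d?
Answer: 61208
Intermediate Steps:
60221 + Y(-311, (13 + 13)²) = 60221 + ((13 + 13)² - 1*(-311)) = 60221 + (26² + 311) = 60221 + (676 + 311) = 60221 + 987 = 61208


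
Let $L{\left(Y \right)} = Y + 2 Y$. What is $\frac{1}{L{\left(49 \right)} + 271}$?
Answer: $\frac{1}{418} \approx 0.0023923$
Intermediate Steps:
$L{\left(Y \right)} = 3 Y$
$\frac{1}{L{\left(49 \right)} + 271} = \frac{1}{3 \cdot 49 + 271} = \frac{1}{147 + 271} = \frac{1}{418}$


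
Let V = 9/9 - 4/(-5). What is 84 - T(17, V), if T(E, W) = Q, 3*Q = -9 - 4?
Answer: 265/3 ≈ 88.333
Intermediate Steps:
V = 9/5 (V = 9*(⅑) - 4*(-⅕) = 1 + ⅘ = 9/5 ≈ 1.8000)
Q = -13/3 (Q = (-9 - 4)/3 = (⅓)*(-13) = -13/3 ≈ -4.3333)
T(E, W) = -13/3
84 - T(17, V) = 84 - 1*(-13/3) = 84 + 13/3 = 265/3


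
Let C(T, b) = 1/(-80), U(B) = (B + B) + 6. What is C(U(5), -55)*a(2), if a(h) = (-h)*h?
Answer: 1/20 ≈ 0.050000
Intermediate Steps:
U(B) = 6 + 2*B (U(B) = 2*B + 6 = 6 + 2*B)
C(T, b) = -1/80
a(h) = -h²
C(U(5), -55)*a(2) = -(-1)*2²/80 = -(-1)*4/80 = -1/80*(-4) = 1/20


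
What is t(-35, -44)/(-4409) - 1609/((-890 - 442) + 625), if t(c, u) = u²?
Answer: 5725329/3117163 ≈ 1.8367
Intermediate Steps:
t(-35, -44)/(-4409) - 1609/((-890 - 442) + 625) = (-44)²/(-4409) - 1609/((-890 - 442) + 625) = 1936*(-1/4409) - 1609/(-1332 + 625) = -1936/4409 - 1609/(-707) = -1936/4409 - 1609*(-1/707) = -1936/4409 + 1609/707 = 5725329/3117163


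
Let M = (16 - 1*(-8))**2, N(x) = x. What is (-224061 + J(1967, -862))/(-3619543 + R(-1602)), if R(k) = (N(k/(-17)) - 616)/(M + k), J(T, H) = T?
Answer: 968440887/15783015034 ≈ 0.061360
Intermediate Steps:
M = 576 (M = (16 + 8)**2 = 24**2 = 576)
R(k) = (-616 - k/17)/(576 + k) (R(k) = (k/(-17) - 616)/(576 + k) = (k*(-1/17) - 616)/(576 + k) = (-k/17 - 616)/(576 + k) = (-616 - k/17)/(576 + k))
(-224061 + J(1967, -862))/(-3619543 + R(-1602)) = (-224061 + 1967)/(-3619543 + (-10472 - 1*(-1602))/(17*(576 - 1602))) = -222094/(-3619543 + (1/17)*(-10472 + 1602)/(-1026)) = -222094/(-3619543 + (1/17)*(-1/1026)*(-8870)) = -222094/(-3619543 + 4435/8721) = -222094/(-31566030068/8721) = -222094*(-8721/31566030068) = 968440887/15783015034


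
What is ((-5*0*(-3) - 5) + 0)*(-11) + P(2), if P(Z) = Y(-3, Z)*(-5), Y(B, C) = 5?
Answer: 30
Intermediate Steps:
P(Z) = -25 (P(Z) = 5*(-5) = -25)
((-5*0*(-3) - 5) + 0)*(-11) + P(2) = ((-5*0*(-3) - 5) + 0)*(-11) - 25 = ((0*(-3) - 5) + 0)*(-11) - 25 = ((0 - 5) + 0)*(-11) - 25 = (-5 + 0)*(-11) - 25 = -5*(-11) - 25 = 55 - 25 = 30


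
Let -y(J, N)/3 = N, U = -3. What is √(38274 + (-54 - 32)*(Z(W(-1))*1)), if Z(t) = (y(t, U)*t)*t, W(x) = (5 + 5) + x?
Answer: 2*I*√6105 ≈ 156.27*I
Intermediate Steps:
y(J, N) = -3*N
W(x) = 10 + x
Z(t) = 9*t² (Z(t) = ((-3*(-3))*t)*t = (9*t)*t = 9*t²)
√(38274 + (-54 - 32)*(Z(W(-1))*1)) = √(38274 + (-54 - 32)*((9*(10 - 1)²)*1)) = √(38274 - 86*9*9²) = √(38274 - 86*9*81) = √(38274 - 62694) = √(-24420) = 2*I*√6105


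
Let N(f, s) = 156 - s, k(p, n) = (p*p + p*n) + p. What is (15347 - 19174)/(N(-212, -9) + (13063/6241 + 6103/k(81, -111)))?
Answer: -56104237143/2411514149 ≈ -23.265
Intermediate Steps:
k(p, n) = p + p**2 + n*p (k(p, n) = (p**2 + n*p) + p = p + p**2 + n*p)
(15347 - 19174)/(N(-212, -9) + (13063/6241 + 6103/k(81, -111))) = (15347 - 19174)/((156 - 1*(-9)) + (13063/6241 + 6103/((81*(1 - 111 + 81))))) = -3827/((156 + 9) + (13063*(1/6241) + 6103/((81*(-29))))) = -3827/(165 + (13063/6241 + 6103/(-2349))) = -3827/(165 + (13063/6241 + 6103*(-1/2349))) = -3827/(165 + (13063/6241 - 6103/2349)) = -3827/(165 - 7403836/14660109) = -3827/2411514149/14660109 = -3827*14660109/2411514149 = -56104237143/2411514149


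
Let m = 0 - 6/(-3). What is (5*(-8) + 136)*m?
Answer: 192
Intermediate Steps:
m = 2 (m = 0 - 6*(-1)/3 = 0 - 2*(-1) = 0 + 2 = 2)
(5*(-8) + 136)*m = (5*(-8) + 136)*2 = (-40 + 136)*2 = 96*2 = 192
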